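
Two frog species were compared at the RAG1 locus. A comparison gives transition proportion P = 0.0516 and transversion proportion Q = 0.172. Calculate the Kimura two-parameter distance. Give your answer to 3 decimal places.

Under the Kimura two-parameter model, d = −½ ln(1 − 2P − Q) − ¼ ln(1 − 2Q).
1 − 2P − Q = 0.7248, giving −½ ln(0.7248) = 0.160930.
1 − 2Q = 0.656, giving −¼ ln(0.656) = 0.105399.
d = 0.160930 + 0.105399 = 0.266329.

0.266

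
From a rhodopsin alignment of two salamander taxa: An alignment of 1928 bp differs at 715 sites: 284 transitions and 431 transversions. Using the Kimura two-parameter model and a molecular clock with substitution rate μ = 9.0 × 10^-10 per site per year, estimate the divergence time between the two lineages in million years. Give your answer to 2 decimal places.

285.12

P = 284/1928 ≈ 0.147303 and Q = 431/1928 ≈ 0.223548.
Under the Kimura two-parameter model, d = −½ ln(1 − 2P − Q) − ¼ ln(1 − 2Q).
1 − 2P − Q = 0.481846, giving −½ ln(0.481846) = 0.365065.
1 − 2Q = 0.552904, giving −¼ ln(0.552904) = 0.148143.
d = 0.365065 + 0.148143 = 0.513208.
Under a molecular clock d = 2μt, so t = d/(2μ) = 0.513208 / (2 × 9.0 × 10^-10) = 285.12 million years.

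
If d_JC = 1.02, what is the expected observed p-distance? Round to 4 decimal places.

p = (3/4)(1 − e^(−4d/3)) = 0.75 × (1 − e^(-1.36)) = 0.75 × (1 − 0.256661) = 0.557504.

0.5575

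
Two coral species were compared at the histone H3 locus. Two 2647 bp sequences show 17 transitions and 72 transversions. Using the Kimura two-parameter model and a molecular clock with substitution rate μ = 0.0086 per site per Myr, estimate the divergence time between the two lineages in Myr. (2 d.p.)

2.00

P = 17/2647 ≈ 0.006422 and Q = 72/2647 ≈ 0.027201.
Under the Kimura two-parameter model, d = −½ ln(1 − 2P − Q) − ¼ ln(1 − 2Q).
1 − 2P − Q = 0.959955, giving −½ ln(0.959955) = 0.020434.
1 − 2Q = 0.945598, giving −¼ ln(0.945598) = 0.013984.
d = 0.020434 + 0.013984 = 0.034418.
Under a molecular clock d = 2μt, so t = d/(2μ) = 0.034418 / (2 × 0.0086) = 2.00 Myr.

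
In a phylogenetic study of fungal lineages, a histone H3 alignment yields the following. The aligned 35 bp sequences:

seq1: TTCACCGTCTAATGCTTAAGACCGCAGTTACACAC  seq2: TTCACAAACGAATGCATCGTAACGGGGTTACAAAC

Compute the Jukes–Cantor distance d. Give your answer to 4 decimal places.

The sequences differ at 12 of 35 sites, so p = 12/35 ≈ 0.342857.
d = −(3/4) ln(1 − 4p/3) = −0.75 ln(1 − 0.457143) = −0.75 ln(0.542857)
  = −0.75 × (-0.610909) = 0.458182 substitutions/site.

0.4582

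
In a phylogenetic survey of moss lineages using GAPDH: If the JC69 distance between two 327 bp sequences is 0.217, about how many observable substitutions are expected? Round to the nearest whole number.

62

Invert JC69: p = (3/4)(1 − e^(−4d/3)) = 0.75 × (1 − e^(-0.289333)) = 0.75 × (1 − 0.748763) = 0.188428.
Expected differing sites = pL ≈ 0.188428 × 327 = 61.615956 ≈ 62.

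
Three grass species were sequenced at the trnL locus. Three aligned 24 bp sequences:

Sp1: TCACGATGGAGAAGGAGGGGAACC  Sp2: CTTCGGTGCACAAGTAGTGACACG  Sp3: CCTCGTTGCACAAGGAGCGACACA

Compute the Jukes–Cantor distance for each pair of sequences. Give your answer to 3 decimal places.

Sp1–Sp2: 11/24 sites differ → p ≈ 0.458333, d = −0.75 ln(1 − 0.611111) = 0.708346 ≈ 0.708.
Sp1–Sp3: 9/24 sites differ → p = 0.375, d = −0.75 ln(1 − 0.5) = 0.519860 ≈ 0.520.
Sp2–Sp3: 5/24 sites differ → p ≈ 0.208333, d = −0.75 ln(1 − 0.277777) = 0.244066 ≈ 0.244.

d(Sp1,Sp2) = 0.708, d(Sp1,Sp3) = 0.520, d(Sp2,Sp3) = 0.244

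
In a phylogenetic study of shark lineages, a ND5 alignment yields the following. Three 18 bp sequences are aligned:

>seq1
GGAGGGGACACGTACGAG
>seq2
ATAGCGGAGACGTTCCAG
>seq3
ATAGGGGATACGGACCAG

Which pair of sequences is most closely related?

seq1–seq2: 6/18 differ, p = 0.333, d = 0.441.
seq1–seq3: 5/18 differ, p = 0.278, d = 0.347.
seq2–seq3: 4/18 differ, p = 0.222, d = 0.264.
The smallest distance is between seq2 and seq3.

seq2 and seq3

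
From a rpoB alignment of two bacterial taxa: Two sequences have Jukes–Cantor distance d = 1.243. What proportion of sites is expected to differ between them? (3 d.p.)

0.607

p = (3/4)(1 − e^(−4d/3)) = 0.75 × (1 − e^(-1.657333)) = 0.75 × (1 − 0.190647) = 0.607015.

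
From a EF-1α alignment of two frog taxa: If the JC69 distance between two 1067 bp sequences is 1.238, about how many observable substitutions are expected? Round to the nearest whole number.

Invert JC69: p = (3/4)(1 − e^(−4d/3)) = 0.75 × (1 − e^(-1.650667)) = 0.75 × (1 − 0.191922) = 0.606059.
Expected differing sites = pL ≈ 0.606059 × 1067 = 646.664953 ≈ 647.

647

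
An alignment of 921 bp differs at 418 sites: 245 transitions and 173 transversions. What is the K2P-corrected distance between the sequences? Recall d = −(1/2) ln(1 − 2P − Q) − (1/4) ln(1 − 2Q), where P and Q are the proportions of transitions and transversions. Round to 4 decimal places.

0.7540

P = 245/921 ≈ 0.266015 and Q = 173/921 ≈ 0.187839.
Under the Kimura two-parameter model, d = −½ ln(1 − 2P − Q) − ¼ ln(1 − 2Q).
1 − 2P − Q = 0.280131, giving −½ ln(0.280131) = 0.636249.
1 − 2Q = 0.624322, giving −¼ ln(0.624322) = 0.117772.
d = 0.636249 + 0.117772 = 0.754021.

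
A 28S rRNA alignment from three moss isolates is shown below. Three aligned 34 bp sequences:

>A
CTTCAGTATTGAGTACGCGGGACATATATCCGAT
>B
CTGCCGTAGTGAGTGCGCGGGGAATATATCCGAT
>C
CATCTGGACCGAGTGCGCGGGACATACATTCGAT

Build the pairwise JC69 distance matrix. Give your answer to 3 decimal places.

A–B: 6/34 sites differ → p ≈ 0.176471, d = −0.75 ln(1 − 0.235295) = 0.201199 ≈ 0.201.
A–C: 8/34 sites differ → p ≈ 0.235294, d = −0.75 ln(1 − 0.313725) = 0.282358 ≈ 0.282.
B–C: 10/34 sites differ → p ≈ 0.294118, d = −0.75 ln(1 − 0.392157) = 0.373379 ≈ 0.373.

d(A,B) = 0.201, d(A,C) = 0.282, d(B,C) = 0.373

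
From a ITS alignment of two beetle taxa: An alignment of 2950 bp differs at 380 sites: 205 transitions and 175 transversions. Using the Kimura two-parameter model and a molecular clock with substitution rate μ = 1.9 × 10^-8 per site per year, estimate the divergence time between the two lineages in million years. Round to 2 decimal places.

3.74

P = 205/2950 ≈ 0.069492 and Q = 175/2950 ≈ 0.059322.
Under the Kimura two-parameter model, d = −½ ln(1 − 2P − Q) − ¼ ln(1 − 2Q).
1 − 2P − Q = 0.801694, giving −½ ln(0.801694) = 0.110514.
1 − 2Q = 0.881356, giving −¼ ln(0.881356) = 0.031573.
d = 0.110514 + 0.031573 = 0.142087.
Under a molecular clock d = 2μt, so t = d/(2μ) = 0.142087 / (2 × 1.9 × 10^-8) = 3.74 million years.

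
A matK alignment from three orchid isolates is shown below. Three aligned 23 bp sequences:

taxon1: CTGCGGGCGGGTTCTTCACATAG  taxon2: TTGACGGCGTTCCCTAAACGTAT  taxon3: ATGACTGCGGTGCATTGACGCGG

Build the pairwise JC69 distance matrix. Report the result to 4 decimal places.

d(taxon1,taxon2) = 0.7614, d(taxon1,taxon3) = 0.8922, d(taxon2,taxon3) = 0.6501

taxon1–taxon2: 11/23 sites differ → p ≈ 0.478261, d = −0.75 ln(1 − 0.637681) = 0.761423 ≈ 0.7614.
taxon1–taxon3: 12/23 sites differ → p ≈ 0.521739, d = −0.75 ln(1 − 0.695652) = 0.892188 ≈ 0.8922.
taxon2–taxon3: 10/23 sites differ → p ≈ 0.434783, d = −0.75 ln(1 − 0.579711) = 0.650110 ≈ 0.6501.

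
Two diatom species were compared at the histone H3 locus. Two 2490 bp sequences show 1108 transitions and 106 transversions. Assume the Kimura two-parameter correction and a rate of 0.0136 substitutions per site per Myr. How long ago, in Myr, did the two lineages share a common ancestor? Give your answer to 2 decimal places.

P = 1108/2490 ≈ 0.44498 and Q = 106/2490 ≈ 0.04257.
Under the Kimura two-parameter model, d = −½ ln(1 − 2P − Q) − ¼ ln(1 − 2Q).
1 − 2P − Q = 0.06747, giving −½ ln(0.06747) = 1.348036.
1 − 2Q = 0.91486, giving −¼ ln(0.91486) = 0.022246.
d = 1.348036 + 0.022246 = 1.370282.
Under a molecular clock d = 2μt, so t = d/(2μ) = 1.370282 / (2 × 0.0136) = 50.38 Myr.

50.38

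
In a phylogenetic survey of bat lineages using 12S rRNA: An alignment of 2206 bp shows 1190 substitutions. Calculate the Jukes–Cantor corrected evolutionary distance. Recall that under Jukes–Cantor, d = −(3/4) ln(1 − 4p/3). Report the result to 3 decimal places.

0.953

p = 1190/2206 ≈ 0.539438.
d = −(3/4) ln(1 − 4p/3) = −0.75 ln(1 − 0.719251) = −0.75 ln(0.280749)
  = −0.75 × (-1.270294) = 0.952721 substitutions/site.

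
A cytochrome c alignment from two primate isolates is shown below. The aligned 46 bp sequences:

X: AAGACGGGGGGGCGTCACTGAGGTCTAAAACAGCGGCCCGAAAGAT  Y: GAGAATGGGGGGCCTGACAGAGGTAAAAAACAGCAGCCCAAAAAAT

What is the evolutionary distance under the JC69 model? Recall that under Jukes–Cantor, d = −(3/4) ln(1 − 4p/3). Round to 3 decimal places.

0.288

The sequences differ at 11 of 46 sites, so p = 11/46 ≈ 0.23913.
d = −(3/4) ln(1 − 4p/3) = −0.75 ln(1 − 0.31884) = −0.75 ln(0.68116)
  = −0.75 × (-0.383958) = 0.287969 substitutions/site.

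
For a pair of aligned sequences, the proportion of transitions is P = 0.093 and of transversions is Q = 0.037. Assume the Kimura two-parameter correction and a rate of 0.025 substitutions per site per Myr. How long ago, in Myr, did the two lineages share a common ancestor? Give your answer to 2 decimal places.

2.91

Under the Kimura two-parameter model, d = −½ ln(1 − 2P − Q) − ¼ ln(1 − 2Q).
1 − 2P − Q = 0.777, giving −½ ln(0.777) = 0.126157.
1 − 2Q = 0.926, giving −¼ ln(0.926) = 0.019220.
d = 0.126157 + 0.019220 = 0.145377.
Under a molecular clock d = 2μt, so t = d/(2μ) = 0.145377 / (2 × 0.025) = 2.91 Myr.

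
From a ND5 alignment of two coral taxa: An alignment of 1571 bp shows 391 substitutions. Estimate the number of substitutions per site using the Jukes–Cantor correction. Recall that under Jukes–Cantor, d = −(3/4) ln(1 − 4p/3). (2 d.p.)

0.30

p = 391/1571 ≈ 0.248886.
d = −(3/4) ln(1 − 4p/3) = −0.75 ln(1 − 0.331848) = −0.75 ln(0.668152)
  = −0.75 × (-0.403240) = 0.302430 substitutions/site.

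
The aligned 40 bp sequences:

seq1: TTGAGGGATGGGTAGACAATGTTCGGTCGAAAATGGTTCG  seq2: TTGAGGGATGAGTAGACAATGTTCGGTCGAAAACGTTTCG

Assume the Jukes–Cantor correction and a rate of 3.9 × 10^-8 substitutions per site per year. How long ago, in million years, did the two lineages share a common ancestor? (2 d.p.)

1.01

The sequences differ at 3 of 40 sites (11, 34, 36), so p = 3/40 = 0.075.
d = −(3/4) ln(1 − 4p/3) = −0.75 ln(1 − 0.1) = −0.75 ln(0.9)
  = −0.75 × (-0.105361) = 0.079021 substitutions/site.
Under a molecular clock d = 2μt, so t = d/(2μ) = 0.079021 / (2 × 3.9 × 10^-8) = 1.01 million years.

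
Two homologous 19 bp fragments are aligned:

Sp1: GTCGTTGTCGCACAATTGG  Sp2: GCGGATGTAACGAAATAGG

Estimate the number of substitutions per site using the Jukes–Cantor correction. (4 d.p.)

0.6181

The sequences differ at 8 of 19 sites (2, 3, 5, 9, 10, 12, 13, 17), so p = 8/19 ≈ 0.421053.
d = −(3/4) ln(1 − 4p/3) = −0.75 ln(1 − 0.561404) = −0.75 ln(0.438596)
  = −0.75 × (-0.824177) = 0.618133 substitutions/site.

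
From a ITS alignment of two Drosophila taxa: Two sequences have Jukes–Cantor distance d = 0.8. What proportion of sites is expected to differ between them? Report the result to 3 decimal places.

0.492

p = (3/4)(1 − e^(−4d/3)) = 0.75 × (1 − e^(-1.066667)) = 0.75 × (1 − 0.344154) = 0.491885.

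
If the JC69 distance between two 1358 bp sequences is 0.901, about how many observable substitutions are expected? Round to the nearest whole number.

712

Invert JC69: p = (3/4)(1 − e^(−4d/3)) = 0.75 × (1 − e^(-1.201333)) = 0.75 × (1 − 0.300793) = 0.524405.
Expected differing sites = pL ≈ 0.524405 × 1358 = 712.14199 ≈ 712.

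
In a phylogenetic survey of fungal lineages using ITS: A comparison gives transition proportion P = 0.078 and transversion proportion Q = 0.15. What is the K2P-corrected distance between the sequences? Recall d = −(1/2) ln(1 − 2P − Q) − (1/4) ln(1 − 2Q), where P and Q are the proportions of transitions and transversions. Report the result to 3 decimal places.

0.272

Under the Kimura two-parameter model, d = −½ ln(1 − 2P − Q) − ¼ ln(1 − 2Q).
1 − 2P − Q = 0.694, giving −½ ln(0.694) = 0.182642.
1 − 2Q = 0.7, giving −¼ ln(0.7) = 0.089169.
d = 0.182642 + 0.089169 = 0.271811.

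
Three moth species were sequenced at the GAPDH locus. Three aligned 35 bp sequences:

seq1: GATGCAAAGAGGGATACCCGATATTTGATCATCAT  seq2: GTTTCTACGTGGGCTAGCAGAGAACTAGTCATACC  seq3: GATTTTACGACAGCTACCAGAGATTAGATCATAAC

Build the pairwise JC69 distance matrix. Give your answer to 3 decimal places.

seq1–seq2: 16/35 sites differ → p ≈ 0.457143, d = −0.75 ln(1 − 0.609524) = 0.705292 ≈ 0.705.
seq1–seq3: 12/35 sites differ → p ≈ 0.342857, d = −0.75 ln(1 − 0.457143) = 0.458182 ≈ 0.458.
seq2–seq3: 12/35 sites differ → p ≈ 0.342857, d = −0.75 ln(1 − 0.457143) = 0.458182 ≈ 0.458.

d(seq1,seq2) = 0.705, d(seq1,seq3) = 0.458, d(seq2,seq3) = 0.458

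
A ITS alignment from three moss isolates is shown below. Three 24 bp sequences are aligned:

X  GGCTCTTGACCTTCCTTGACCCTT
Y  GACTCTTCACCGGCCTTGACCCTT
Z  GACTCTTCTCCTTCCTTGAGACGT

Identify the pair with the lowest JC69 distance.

X–Y: 4/24 differ, p = 0.167, d = 0.188.
X–Z: 6/24 differ, p = 0.250, d = 0.304.
Y–Z: 6/24 differ, p = 0.250, d = 0.304.
The smallest distance is between X and Y.

X and Y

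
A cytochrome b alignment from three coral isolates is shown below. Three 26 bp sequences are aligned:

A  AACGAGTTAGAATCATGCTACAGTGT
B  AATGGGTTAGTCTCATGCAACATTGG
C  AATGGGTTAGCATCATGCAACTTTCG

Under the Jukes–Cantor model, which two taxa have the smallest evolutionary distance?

A–B: 7/26 differ, p = 0.269, d = 0.334.
A–C: 8/26 differ, p = 0.308, d = 0.396.
B–C: 4/26 differ, p = 0.154, d = 0.172.
The smallest distance is between B and C.

B and C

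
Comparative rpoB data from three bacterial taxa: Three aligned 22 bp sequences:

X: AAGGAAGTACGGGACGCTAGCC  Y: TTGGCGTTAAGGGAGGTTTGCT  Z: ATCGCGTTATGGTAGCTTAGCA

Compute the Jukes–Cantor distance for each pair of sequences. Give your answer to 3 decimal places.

d(X,Y) = 0.699, d(X,Z) = 0.824, d(Y,Z) = 0.414

X–Y: 10/22 sites differ → p ≈ 0.454545, d = −0.75 ln(1 − 0.60606) = 0.698667 ≈ 0.699.
X–Z: 11/22 sites differ → p = 0.5, d = −0.75 ln(1 − 0.666667) = 0.823960 ≈ 0.824.
Y–Z: 7/22 sites differ → p ≈ 0.318182, d = −0.75 ln(1 − 0.424243) = 0.414052 ≈ 0.414.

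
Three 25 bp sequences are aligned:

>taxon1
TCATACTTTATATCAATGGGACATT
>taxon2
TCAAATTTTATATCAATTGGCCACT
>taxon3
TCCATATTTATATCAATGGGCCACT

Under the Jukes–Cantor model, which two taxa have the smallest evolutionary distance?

taxon1–taxon2: 5/25 differ, p = 0.200, d = 0.233.
taxon1–taxon3: 6/25 differ, p = 0.240, d = 0.289.
taxon2–taxon3: 4/25 differ, p = 0.160, d = 0.180.
The smallest distance is between taxon2 and taxon3.

taxon2 and taxon3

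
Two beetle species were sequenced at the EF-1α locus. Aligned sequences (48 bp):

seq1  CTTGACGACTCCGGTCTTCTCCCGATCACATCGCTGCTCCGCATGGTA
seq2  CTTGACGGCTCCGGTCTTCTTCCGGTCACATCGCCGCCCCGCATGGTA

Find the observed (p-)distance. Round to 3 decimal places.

0.104

The sequences differ at 5 of 48 positions (sites 8, 21, 25, 35, 38).
p = 5/48 = 0.104166… ≈ 0.104 (to 3 d.p.).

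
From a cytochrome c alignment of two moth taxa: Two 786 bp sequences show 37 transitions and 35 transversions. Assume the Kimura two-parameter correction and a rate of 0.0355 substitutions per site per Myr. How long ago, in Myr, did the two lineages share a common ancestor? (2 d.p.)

1.38

P = 37/786 ≈ 0.047074 and Q = 35/786 ≈ 0.044529.
Under the Kimura two-parameter model, d = −½ ln(1 − 2P − Q) − ¼ ln(1 − 2Q).
1 − 2P − Q = 0.861323, giving −½ ln(0.861323) = 0.074643.
1 − 2Q = 0.910942, giving −¼ ln(0.910942) = 0.023319.
d = 0.074643 + 0.023319 = 0.097962.
Under a molecular clock d = 2μt, so t = d/(2μ) = 0.097962 / (2 × 0.0355) = 1.38 Myr.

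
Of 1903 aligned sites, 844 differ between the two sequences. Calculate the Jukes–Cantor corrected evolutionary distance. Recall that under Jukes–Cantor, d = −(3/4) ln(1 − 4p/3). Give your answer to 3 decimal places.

0.671

p = 844/1903 ≈ 0.44351.
d = −(3/4) ln(1 − 4p/3) = −0.75 ln(1 − 0.591347) = −0.75 ln(0.408653)
  = −0.75 × (-0.894889) = 0.671167 substitutions/site.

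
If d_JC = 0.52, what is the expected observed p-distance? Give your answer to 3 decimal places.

p = (3/4)(1 − e^(−4d/3)) = 0.75 × (1 − e^(-0.693333)) = 0.75 × (1 − 0.499907) = 0.375070.

0.375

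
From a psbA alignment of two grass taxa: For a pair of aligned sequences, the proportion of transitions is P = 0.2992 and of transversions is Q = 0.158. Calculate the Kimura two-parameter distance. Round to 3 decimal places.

Under the Kimura two-parameter model, d = −½ ln(1 − 2P − Q) − ¼ ln(1 − 2Q).
1 − 2P − Q = 0.2436, giving −½ ln(0.2436) = 0.706114.
1 − 2Q = 0.684, giving −¼ ln(0.684) = 0.094949.
d = 0.706114 + 0.094949 = 0.801063.

0.801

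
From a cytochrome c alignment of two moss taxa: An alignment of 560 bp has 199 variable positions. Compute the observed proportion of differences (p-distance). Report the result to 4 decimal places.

p = 199/560 = 0.355357… ≈ 0.3554 (to 4 d.p.).

0.3554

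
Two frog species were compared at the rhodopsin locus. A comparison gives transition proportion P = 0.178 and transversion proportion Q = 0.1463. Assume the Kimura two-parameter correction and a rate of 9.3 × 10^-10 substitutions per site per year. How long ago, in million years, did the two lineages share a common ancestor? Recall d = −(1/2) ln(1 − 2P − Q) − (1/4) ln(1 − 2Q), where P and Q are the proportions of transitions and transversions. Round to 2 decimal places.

234.10

Under the Kimura two-parameter model, d = −½ ln(1 − 2P − Q) − ¼ ln(1 − 2Q).
1 − 2P − Q = 0.4977, giving −½ ln(0.4977) = 0.348879.
1 − 2Q = 0.7074, giving −¼ ln(0.7074) = 0.086540.
d = 0.348879 + 0.086540 = 0.435419.
Under a molecular clock d = 2μt, so t = d/(2μ) = 0.435419 / (2 × 9.3 × 10^-10) = 234.10 million years.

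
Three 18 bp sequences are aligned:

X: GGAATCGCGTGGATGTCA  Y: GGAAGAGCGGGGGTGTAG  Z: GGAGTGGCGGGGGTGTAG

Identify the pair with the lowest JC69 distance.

X–Y: 6/18 differ, p = 0.333, d = 0.441.
X–Z: 6/18 differ, p = 0.333, d = 0.441.
Y–Z: 3/18 differ, p = 0.167, d = 0.188.
The smallest distance is between Y and Z.

Y and Z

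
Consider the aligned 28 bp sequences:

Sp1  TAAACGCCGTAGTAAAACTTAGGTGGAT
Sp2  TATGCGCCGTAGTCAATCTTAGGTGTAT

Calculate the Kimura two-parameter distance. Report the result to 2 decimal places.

Of 28 sites, 1 differences are transitions and 4 are transversions, so P = 1/28 ≈ 0.035714 and Q = 4/28 ≈ 0.142857.
Under the Kimura two-parameter model, d = −½ ln(1 − 2P − Q) − ¼ ln(1 − 2Q).
1 − 2P − Q = 0.785715, giving −½ ln(0.785715) = 0.120581.
1 − 2Q = 0.714286, giving −¼ ln(0.714286) = 0.084118.
d = 0.120581 + 0.084118 = 0.204699.

0.20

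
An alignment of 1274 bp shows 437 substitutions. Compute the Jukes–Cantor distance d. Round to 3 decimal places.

0.458

p = 437/1274 ≈ 0.343014.
d = −(3/4) ln(1 − 4p/3) = −0.75 ln(1 − 0.457352) = −0.75 ln(0.542648)
  = −0.75 × (-0.611294) = 0.458471 substitutions/site.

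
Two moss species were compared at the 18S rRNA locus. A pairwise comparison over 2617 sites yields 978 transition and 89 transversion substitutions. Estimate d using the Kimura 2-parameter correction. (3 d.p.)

P = 978/2617 ≈ 0.37371 and Q = 89/2617 ≈ 0.034008.
Under the Kimura two-parameter model, d = −½ ln(1 − 2P − Q) − ¼ ln(1 − 2Q).
1 − 2P − Q = 0.218572, giving −½ ln(0.218572) = 0.760320.
1 − 2Q = 0.931984, giving −¼ ln(0.931984) = 0.017610.
d = 0.760320 + 0.017610 = 0.777930.

0.778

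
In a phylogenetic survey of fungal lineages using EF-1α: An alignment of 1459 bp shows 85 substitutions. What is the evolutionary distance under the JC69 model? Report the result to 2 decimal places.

0.06

p = 85/1459 ≈ 0.058259.
d = −(3/4) ln(1 − 4p/3) = −0.75 ln(1 − 0.077679) = −0.75 ln(0.922321)
  = −0.75 × (-0.080862) = 0.060647 substitutions/site.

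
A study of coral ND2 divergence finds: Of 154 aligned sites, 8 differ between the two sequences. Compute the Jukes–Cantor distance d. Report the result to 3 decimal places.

p = 8/154 ≈ 0.051948.
d = −(3/4) ln(1 − 4p/3) = −0.75 ln(1 − 0.069264) = −0.75 ln(0.930736)
  = −0.75 × (-0.071780) = 0.053835 substitutions/site.

0.054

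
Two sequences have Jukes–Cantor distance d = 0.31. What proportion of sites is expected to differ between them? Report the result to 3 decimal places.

0.254

p = (3/4)(1 − e^(−4d/3)) = 0.75 × (1 − e^(-0.413333)) = 0.75 × (1 − 0.661442) = 0.253919.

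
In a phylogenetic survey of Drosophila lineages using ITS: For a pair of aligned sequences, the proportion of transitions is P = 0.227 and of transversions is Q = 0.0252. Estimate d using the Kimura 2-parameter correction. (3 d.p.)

Under the Kimura two-parameter model, d = −½ ln(1 − 2P − Q) − ¼ ln(1 − 2Q).
1 − 2P − Q = 0.5208, giving −½ ln(0.5208) = 0.326195.
1 − 2Q = 0.9496, giving −¼ ln(0.9496) = 0.012929.
d = 0.326195 + 0.012929 = 0.339124.

0.339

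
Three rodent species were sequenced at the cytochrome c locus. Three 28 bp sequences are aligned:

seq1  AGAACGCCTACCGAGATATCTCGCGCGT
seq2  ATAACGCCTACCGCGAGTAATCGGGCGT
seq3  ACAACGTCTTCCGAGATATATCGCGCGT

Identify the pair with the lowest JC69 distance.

seq1 and seq3

seq1–seq2: 7/28 differ, p = 0.250, d = 0.304.
seq1–seq3: 4/28 differ, p = 0.143, d = 0.158.
seq2–seq3: 8/28 differ, p = 0.286, d = 0.360.
The smallest distance is between seq1 and seq3.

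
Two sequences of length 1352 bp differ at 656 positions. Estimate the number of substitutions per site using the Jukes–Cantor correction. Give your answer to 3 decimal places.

0.781

p = 656/1352 ≈ 0.485207.
d = −(3/4) ln(1 − 4p/3) = −0.75 ln(1 − 0.646943) = −0.75 ln(0.353057)
  = −0.75 × (-1.041126) = 0.780845 substitutions/site.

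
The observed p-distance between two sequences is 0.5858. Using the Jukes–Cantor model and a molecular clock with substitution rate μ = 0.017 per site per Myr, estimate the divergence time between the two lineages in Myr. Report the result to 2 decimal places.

d = −(3/4) ln(1 − 4p/3) = −0.75 ln(1 − 0.781067) = −0.75 ln(0.218933)
  = −0.75 × (-1.518990) = 1.139243 substitutions/site.
Under a molecular clock d = 2μt, so t = d/(2μ) = 1.139243 / (2 × 0.017) = 33.51 Myr.

33.51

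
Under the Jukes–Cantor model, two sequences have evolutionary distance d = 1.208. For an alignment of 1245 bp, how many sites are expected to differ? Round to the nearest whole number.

747

Invert JC69: p = (3/4)(1 − e^(−4d/3)) = 0.75 × (1 − e^(-1.610667)) = 0.75 × (1 − 0.199754) = 0.600185.
Expected differing sites = pL ≈ 0.600185 × 1245 = 747.230325 ≈ 747.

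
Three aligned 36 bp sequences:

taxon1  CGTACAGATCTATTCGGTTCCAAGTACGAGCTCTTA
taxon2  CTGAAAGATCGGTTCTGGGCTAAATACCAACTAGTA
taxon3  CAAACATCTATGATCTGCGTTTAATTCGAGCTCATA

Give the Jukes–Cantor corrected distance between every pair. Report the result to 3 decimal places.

taxon1–taxon2: 14/36 sites differ → p ≈ 0.388889, d = −0.75 ln(1 − 0.518519) = 0.548166 ≈ 0.548.
taxon1–taxon3: 16/36 sites differ → p ≈ 0.444444, d = −0.75 ln(1 − 0.592592) = 0.673455 ≈ 0.673.
taxon2–taxon3: 16/36 sites differ → p ≈ 0.444444, d = −0.75 ln(1 − 0.592592) = 0.673455 ≈ 0.673.

d(taxon1,taxon2) = 0.548, d(taxon1,taxon3) = 0.673, d(taxon2,taxon3) = 0.673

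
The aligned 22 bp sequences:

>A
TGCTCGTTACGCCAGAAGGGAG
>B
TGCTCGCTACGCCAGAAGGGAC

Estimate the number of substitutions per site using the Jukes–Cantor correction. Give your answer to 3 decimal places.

0.097

The sequences differ at 2 of 22 sites (7, 22), so p = 2/22 ≈ 0.090909.
d = −(3/4) ln(1 − 4p/3) = −0.75 ln(1 − 0.121212) = −0.75 ln(0.878788)
  = −0.75 × (-0.129212) = 0.096909 substitutions/site.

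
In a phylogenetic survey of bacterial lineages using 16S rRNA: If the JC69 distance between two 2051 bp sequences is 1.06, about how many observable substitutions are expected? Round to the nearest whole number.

Invert JC69: p = (3/4)(1 − e^(−4d/3)) = 0.75 × (1 − e^(-1.413333)) = 0.75 × (1 − 0.243331) = 0.567502.
Expected differing sites = pL ≈ 0.567502 × 2051 = 1163.946602 ≈ 1164.

1164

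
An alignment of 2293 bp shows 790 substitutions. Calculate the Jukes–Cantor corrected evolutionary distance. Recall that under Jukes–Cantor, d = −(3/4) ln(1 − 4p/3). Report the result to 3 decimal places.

p = 790/2293 ≈ 0.344527.
d = −(3/4) ln(1 − 4p/3) = −0.75 ln(1 − 0.459369) = −0.75 ln(0.540631)
  = −0.75 × (-0.615018) = 0.461264 substitutions/site.

0.461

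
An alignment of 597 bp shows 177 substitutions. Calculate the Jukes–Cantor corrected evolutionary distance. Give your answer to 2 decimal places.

p = 177/597 ≈ 0.296482.
d = −(3/4) ln(1 − 4p/3) = −0.75 ln(1 − 0.395309) = −0.75 ln(0.604691)
  = −0.75 × (-0.503038) = 0.377279 substitutions/site.

0.38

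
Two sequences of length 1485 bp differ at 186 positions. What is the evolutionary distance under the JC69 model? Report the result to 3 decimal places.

0.137

p = 186/1485 ≈ 0.125253.
d = −(3/4) ln(1 − 4p/3) = −0.75 ln(1 − 0.167004) = −0.75 ln(0.832996)
  = −0.75 × (-0.182726) = 0.137045 substitutions/site.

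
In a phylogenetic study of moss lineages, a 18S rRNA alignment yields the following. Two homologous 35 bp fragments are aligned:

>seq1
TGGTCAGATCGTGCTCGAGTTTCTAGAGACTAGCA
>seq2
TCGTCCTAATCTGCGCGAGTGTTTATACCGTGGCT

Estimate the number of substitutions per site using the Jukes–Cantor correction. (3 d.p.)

The sequences differ at 15 of 35 sites, so p = 15/35 ≈ 0.428571.
d = −(3/4) ln(1 − 4p/3) = −0.75 ln(1 − 0.571428) = −0.75 ln(0.428572)
  = −0.75 × (-0.847297) = 0.635473 substitutions/site.

0.635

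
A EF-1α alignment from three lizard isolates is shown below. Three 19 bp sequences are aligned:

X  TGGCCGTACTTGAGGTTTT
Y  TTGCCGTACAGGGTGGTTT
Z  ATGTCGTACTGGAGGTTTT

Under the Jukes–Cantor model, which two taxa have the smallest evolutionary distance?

X–Y: 6/19 differ, p = 0.316, d = 0.410.
X–Z: 4/19 differ, p = 0.211, d = 0.247.
Y–Z: 6/19 differ, p = 0.316, d = 0.410.
The smallest distance is between X and Z.

X and Z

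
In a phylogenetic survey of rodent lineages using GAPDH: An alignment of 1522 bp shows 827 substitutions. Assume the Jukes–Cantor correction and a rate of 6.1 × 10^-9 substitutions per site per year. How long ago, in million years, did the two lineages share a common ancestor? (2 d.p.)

79.25

p = 827/1522 ≈ 0.543364.
d = −(3/4) ln(1 − 4p/3) = −0.75 ln(1 − 0.724485) = −0.75 ln(0.275515)
  = −0.75 × (-1.289113) = 0.966835 substitutions/site.
Under a molecular clock d = 2μt, so t = d/(2μ) = 0.966835 / (2 × 6.1 × 10^-9) = 79.25 million years.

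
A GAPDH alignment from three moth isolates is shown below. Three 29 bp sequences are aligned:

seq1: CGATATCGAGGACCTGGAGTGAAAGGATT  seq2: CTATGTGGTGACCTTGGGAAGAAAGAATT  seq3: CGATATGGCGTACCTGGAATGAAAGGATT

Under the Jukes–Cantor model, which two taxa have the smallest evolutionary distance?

seq1 and seq3

seq1–seq2: 11/29 differ, p = 0.379, d = 0.529.
seq1–seq3: 4/29 differ, p = 0.138, d = 0.152.
seq2–seq3: 9/29 differ, p = 0.310, d = 0.401.
The smallest distance is between seq1 and seq3.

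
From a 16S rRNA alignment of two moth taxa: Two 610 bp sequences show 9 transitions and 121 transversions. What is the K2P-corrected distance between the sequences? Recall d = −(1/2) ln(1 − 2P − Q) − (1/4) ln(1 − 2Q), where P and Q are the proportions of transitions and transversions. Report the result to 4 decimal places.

P = 9/610 ≈ 0.014754 and Q = 121/610 ≈ 0.198361.
Under the Kimura two-parameter model, d = −½ ln(1 − 2P − Q) − ¼ ln(1 − 2Q).
1 − 2P − Q = 0.772131, giving −½ ln(0.772131) = 0.129301.
1 − 2Q = 0.603278, giving −¼ ln(0.603278) = 0.126344.
d = 0.129301 + 0.126344 = 0.255645.

0.2556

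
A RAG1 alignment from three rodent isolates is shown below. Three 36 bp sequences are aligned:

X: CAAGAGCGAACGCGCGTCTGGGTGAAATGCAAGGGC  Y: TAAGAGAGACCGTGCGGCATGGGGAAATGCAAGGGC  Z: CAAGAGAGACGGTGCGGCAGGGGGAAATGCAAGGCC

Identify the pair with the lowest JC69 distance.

Y and Z

X–Y: 8/36 differ, p = 0.222, d = 0.264.
X–Z: 8/36 differ, p = 0.222, d = 0.264.
Y–Z: 4/36 differ, p = 0.111, d = 0.120.
The smallest distance is between Y and Z.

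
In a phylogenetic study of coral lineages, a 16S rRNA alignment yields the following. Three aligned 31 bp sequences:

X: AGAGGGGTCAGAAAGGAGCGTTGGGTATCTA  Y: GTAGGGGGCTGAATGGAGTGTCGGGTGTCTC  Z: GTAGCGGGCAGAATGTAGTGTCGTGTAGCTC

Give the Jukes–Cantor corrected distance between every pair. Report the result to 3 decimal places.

X–Y: 9/31 sites differ → p ≈ 0.290323, d = −0.75 ln(1 − 0.387097) = 0.367161 ≈ 0.367.
X–Z: 11/31 sites differ → p ≈ 0.354839, d = −0.75 ln(1 − 0.473119) = 0.480585 ≈ 0.481.
Y–Z: 6/31 sites differ → p ≈ 0.193548, d = −0.75 ln(1 − 0.258064) = 0.223869 ≈ 0.224.

d(X,Y) = 0.367, d(X,Z) = 0.481, d(Y,Z) = 0.224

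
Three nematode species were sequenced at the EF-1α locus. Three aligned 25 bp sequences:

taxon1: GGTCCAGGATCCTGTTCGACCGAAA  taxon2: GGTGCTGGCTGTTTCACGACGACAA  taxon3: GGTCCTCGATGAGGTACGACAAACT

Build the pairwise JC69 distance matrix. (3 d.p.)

d(taxon1,taxon2) = 0.663, d(taxon1,taxon3) = 0.572, d(taxon2,taxon3) = 0.663

taxon1–taxon2: 11/25 sites differ → p = 0.44, d = −0.75 ln(1 − 0.586667) = 0.662626 ≈ 0.663.
taxon1–taxon3: 10/25 sites differ → p = 0.4, d = −0.75 ln(1 − 0.533333) = 0.571605 ≈ 0.572.
taxon2–taxon3: 11/25 sites differ → p = 0.44, d = −0.75 ln(1 − 0.586667) = 0.662626 ≈ 0.663.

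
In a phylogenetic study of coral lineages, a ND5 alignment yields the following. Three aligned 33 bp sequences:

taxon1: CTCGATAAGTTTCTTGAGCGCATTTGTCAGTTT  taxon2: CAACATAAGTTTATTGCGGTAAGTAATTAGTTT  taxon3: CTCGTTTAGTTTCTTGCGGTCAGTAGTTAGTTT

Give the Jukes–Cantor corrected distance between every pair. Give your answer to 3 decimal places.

taxon1–taxon2: 12/33 sites differ → p ≈ 0.363636, d = −0.75 ln(1 − 0.484848) = 0.497470 ≈ 0.497.
taxon1–taxon3: 8/33 sites differ → p ≈ 0.242424, d = −0.75 ln(1 − 0.323232) = 0.292820 ≈ 0.293.
taxon2–taxon3: 8/33 sites differ → p ≈ 0.242424, d = −0.75 ln(1 − 0.323232) = 0.292820 ≈ 0.293.

d(taxon1,taxon2) = 0.497, d(taxon1,taxon3) = 0.293, d(taxon2,taxon3) = 0.293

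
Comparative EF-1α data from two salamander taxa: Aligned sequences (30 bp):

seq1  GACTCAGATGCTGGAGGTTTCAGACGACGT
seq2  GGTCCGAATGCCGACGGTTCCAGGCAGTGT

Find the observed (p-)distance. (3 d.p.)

The sequences differ at 13 of 30 positions.
p = 13/30 = 0.433333… ≈ 0.433 (to 3 d.p.).

0.433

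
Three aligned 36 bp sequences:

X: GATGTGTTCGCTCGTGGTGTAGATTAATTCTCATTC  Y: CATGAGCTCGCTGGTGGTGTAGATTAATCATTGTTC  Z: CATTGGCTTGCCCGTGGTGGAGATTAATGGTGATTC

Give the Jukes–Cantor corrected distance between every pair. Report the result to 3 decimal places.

X–Y: 8/36 sites differ → p ≈ 0.222222, d = −0.75 ln(1 − 0.296296) = 0.263548 ≈ 0.264.
X–Z: 10/36 sites differ → p ≈ 0.277778, d = −0.75 ln(1 − 0.370371) = 0.346968 ≈ 0.347.
Y–Z: 10/36 sites differ → p ≈ 0.277778, d = −0.75 ln(1 − 0.370371) = 0.346968 ≈ 0.347.

d(X,Y) = 0.264, d(X,Z) = 0.347, d(Y,Z) = 0.347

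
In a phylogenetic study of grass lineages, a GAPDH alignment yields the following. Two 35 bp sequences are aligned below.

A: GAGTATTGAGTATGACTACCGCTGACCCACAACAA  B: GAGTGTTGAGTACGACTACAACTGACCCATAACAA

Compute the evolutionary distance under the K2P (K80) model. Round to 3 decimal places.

Of 35 sites, 4 differences are transitions and 1 are transversions, so P = 4/35 ≈ 0.114286 and Q = 1/35 ≈ 0.028571.
Under the Kimura two-parameter model, d = −½ ln(1 − 2P − Q) − ¼ ln(1 − 2Q).
1 − 2P − Q = 0.742857, giving −½ ln(0.742857) = 0.148626.
1 − 2Q = 0.942858, giving −¼ ln(0.942858) = 0.014710.
d = 0.148626 + 0.014710 = 0.163336.

0.163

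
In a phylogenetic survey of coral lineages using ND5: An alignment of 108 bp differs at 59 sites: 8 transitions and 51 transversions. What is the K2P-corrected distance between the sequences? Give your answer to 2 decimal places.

P = 8/108 ≈ 0.074074 and Q = 51/108 ≈ 0.472222.
Under the Kimura two-parameter model, d = −½ ln(1 − 2P − Q) − ¼ ln(1 − 2Q).
1 − 2P − Q = 0.37963, giving −½ ln(0.37963) = 0.484279.
1 − 2Q = 0.055556, giving −¼ ln(0.055556) = 0.722591.
d = 0.484279 + 0.722591 = 1.206870.

1.21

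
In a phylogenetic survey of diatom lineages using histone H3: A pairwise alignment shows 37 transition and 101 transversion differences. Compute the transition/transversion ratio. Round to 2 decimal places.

R = 37/101 = 0.366336… ≈ 0.37 (to 2 d.p.).

0.37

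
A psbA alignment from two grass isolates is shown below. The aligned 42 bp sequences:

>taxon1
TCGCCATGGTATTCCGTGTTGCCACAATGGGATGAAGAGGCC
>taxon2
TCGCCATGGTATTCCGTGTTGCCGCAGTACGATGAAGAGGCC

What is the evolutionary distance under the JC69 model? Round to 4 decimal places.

The sequences differ at 4 of 42 sites (24, 27, 29, 30), so p = 4/42 ≈ 0.095238.
d = −(3/4) ln(1 − 4p/3) = −0.75 ln(1 − 0.126984) = −0.75 ln(0.873016)
  = −0.75 × (-0.135801) = 0.101851 substitutions/site.

0.1019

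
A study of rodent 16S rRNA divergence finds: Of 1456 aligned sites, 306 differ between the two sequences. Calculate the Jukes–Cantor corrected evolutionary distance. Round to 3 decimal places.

0.247

p = 306/1456 ≈ 0.210165.
d = −(3/4) ln(1 − 4p/3) = −0.75 ln(1 − 0.28022) = −0.75 ln(0.71978)
  = −0.75 × (-0.328810) = 0.246608 substitutions/site.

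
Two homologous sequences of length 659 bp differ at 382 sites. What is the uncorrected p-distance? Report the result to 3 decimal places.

0.580

p = 382/659 = 0.579666… ≈ 0.580 (to 3 d.p.).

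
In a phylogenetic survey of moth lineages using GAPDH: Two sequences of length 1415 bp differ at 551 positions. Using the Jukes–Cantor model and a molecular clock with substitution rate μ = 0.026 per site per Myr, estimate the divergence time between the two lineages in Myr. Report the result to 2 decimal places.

p = 551/1415 ≈ 0.389399.
d = −(3/4) ln(1 − 4p/3) = −0.75 ln(1 − 0.519199) = −0.75 ln(0.480801)
  = −0.75 × (-0.732302) = 0.549227 substitutions/site.
Under a molecular clock d = 2μt, so t = d/(2μ) = 0.549227 / (2 × 0.026) = 10.56 Myr.

10.56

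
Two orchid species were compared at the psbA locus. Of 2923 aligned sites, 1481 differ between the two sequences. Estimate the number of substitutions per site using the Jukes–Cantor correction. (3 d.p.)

p = 1481/2923 ≈ 0.506671.
d = −(3/4) ln(1 − 4p/3) = −0.75 ln(1 − 0.675561) = −0.75 ln(0.324439)
  = −0.75 × (-1.125658) = 0.844244 substitutions/site.

0.844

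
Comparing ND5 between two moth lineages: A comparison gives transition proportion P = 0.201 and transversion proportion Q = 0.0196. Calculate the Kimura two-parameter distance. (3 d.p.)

0.284

Under the Kimura two-parameter model, d = −½ ln(1 − 2P − Q) − ¼ ln(1 − 2Q).
1 − 2P − Q = 0.5784, giving −½ ln(0.5784) = 0.273745.
1 − 2Q = 0.9608, giving −¼ ln(0.9608) = 0.009997.
d = 0.273745 + 0.009997 = 0.283742.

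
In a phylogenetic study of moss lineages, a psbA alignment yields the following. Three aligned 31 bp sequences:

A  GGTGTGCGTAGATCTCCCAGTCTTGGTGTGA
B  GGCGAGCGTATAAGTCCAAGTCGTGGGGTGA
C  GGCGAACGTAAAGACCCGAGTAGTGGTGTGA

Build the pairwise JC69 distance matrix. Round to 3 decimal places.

d(A,B) = 0.316, d(A,C) = 0.422, d(B,C) = 0.316

A–B: 8/31 sites differ → p ≈ 0.258065, d = −0.75 ln(1 − 0.344087) = 0.316295 ≈ 0.316.
A–C: 10/31 sites differ → p ≈ 0.322581, d = −0.75 ln(1 − 0.430108) = 0.421731 ≈ 0.422.
B–C: 8/31 sites differ → p ≈ 0.258065, d = −0.75 ln(1 − 0.344087) = 0.316295 ≈ 0.316.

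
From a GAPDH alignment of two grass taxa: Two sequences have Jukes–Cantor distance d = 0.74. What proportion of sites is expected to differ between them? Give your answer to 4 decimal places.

0.4704

p = (3/4)(1 − e^(−4d/3)) = 0.75 × (1 − e^(-0.986667)) = 0.75 × (1 − 0.372817) = 0.470387.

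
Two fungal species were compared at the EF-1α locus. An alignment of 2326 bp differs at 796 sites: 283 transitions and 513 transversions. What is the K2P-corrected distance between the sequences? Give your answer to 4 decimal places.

0.4572

P = 283/2326 ≈ 0.121668 and Q = 513/2326 ≈ 0.22055.
Under the Kimura two-parameter model, d = −½ ln(1 − 2P − Q) − ¼ ln(1 − 2Q).
1 − 2P − Q = 0.536114, giving −½ ln(0.536114) = 0.311704.
1 − 2Q = 0.5589, giving −¼ ln(0.5589) = 0.145446.
d = 0.311704 + 0.145446 = 0.457150.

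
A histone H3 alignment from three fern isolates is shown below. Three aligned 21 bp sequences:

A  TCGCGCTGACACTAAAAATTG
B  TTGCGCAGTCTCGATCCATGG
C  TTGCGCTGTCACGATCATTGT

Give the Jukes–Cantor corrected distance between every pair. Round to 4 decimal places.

d(A,B) = 0.6355, d(A,C) = 0.5319, d(B,C) = 0.2865

A–B: 9/21 sites differ → p ≈ 0.428571, d = −0.75 ln(1 − 0.571428) = 0.635472 ≈ 0.6355.
A–C: 8/21 sites differ → p ≈ 0.380952, d = −0.75 ln(1 − 0.507936) = 0.531860 ≈ 0.5319.
B–C: 5/21 sites differ → p ≈ 0.238095, d = −0.75 ln(1 − 0.31746) = 0.286451 ≈ 0.2865.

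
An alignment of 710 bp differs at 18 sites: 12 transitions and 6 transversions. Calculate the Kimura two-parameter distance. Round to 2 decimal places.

P = 12/710 ≈ 0.016901 and Q = 6/710 ≈ 0.008451.
Under the Kimura two-parameter model, d = −½ ln(1 − 2P − Q) − ¼ ln(1 − 2Q).
1 − 2P − Q = 0.957747, giving −½ ln(0.957747) = 0.021586.
1 − 2Q = 0.983098, giving −¼ ln(0.983098) = 0.004262.
d = 0.021586 + 0.004262 = 0.025848.

0.03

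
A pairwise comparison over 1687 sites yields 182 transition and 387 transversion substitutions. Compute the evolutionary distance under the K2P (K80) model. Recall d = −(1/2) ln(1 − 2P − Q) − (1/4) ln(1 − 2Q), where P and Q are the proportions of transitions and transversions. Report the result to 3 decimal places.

0.448

P = 182/1687 ≈ 0.107884 and Q = 387/1687 ≈ 0.229401.
Under the Kimura two-parameter model, d = −½ ln(1 − 2P − Q) − ¼ ln(1 − 2Q).
1 − 2P − Q = 0.554831, giving −½ ln(0.554831) = 0.294546.
1 − 2Q = 0.541198, giving −¼ ln(0.541198) = 0.153493.
d = 0.294546 + 0.153493 = 0.448039.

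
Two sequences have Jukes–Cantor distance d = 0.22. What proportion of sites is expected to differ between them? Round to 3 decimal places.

0.191

p = (3/4)(1 − e^(−4d/3)) = 0.75 × (1 − e^(-0.293333)) = 0.75 × (1 − 0.745774) = 0.190670.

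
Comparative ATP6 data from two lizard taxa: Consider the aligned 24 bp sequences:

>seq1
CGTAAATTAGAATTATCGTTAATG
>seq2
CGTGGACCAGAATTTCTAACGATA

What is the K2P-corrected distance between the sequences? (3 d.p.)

1.288

Of 24 sites, 10 differences are transitions and 2 are transversions, so P = 10/24 ≈ 0.416667 and Q = 2/24 ≈ 0.083333.
Under the Kimura two-parameter model, d = −½ ln(1 − 2P − Q) − ¼ ln(1 − 2Q).
1 − 2P − Q = 0.083333, giving −½ ln(0.083333) = 1.242455.
1 − 2Q = 0.833334, giving −¼ ln(0.833334) = 0.045580.
d = 1.242455 + 0.045580 = 1.288035.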